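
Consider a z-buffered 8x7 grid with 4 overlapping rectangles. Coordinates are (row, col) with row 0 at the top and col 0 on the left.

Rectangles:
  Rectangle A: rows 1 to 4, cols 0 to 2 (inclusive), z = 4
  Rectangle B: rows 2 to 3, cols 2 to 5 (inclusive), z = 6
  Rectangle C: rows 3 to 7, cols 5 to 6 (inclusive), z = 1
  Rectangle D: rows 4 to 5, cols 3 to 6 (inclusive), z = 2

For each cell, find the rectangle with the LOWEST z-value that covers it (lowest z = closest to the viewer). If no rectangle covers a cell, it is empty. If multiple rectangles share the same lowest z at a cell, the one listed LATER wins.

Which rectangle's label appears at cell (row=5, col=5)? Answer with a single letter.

Check cell (5,5):
  A: rows 1-4 cols 0-2 -> outside (row miss)
  B: rows 2-3 cols 2-5 -> outside (row miss)
  C: rows 3-7 cols 5-6 z=1 -> covers; best now C (z=1)
  D: rows 4-5 cols 3-6 z=2 -> covers; best now C (z=1)
Winner: C at z=1

Answer: C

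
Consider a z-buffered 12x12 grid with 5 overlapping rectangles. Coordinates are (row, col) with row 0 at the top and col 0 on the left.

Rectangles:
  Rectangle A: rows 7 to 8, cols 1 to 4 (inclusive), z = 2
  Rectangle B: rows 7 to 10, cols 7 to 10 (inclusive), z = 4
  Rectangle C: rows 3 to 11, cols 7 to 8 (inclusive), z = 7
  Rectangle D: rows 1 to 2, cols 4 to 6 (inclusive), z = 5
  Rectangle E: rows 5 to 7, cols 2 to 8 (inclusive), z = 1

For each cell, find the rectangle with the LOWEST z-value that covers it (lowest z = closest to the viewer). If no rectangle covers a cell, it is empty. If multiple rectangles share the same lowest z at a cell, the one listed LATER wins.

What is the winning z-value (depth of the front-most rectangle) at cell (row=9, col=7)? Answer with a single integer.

Check cell (9,7):
  A: rows 7-8 cols 1-4 -> outside (row miss)
  B: rows 7-10 cols 7-10 z=4 -> covers; best now B (z=4)
  C: rows 3-11 cols 7-8 z=7 -> covers; best now B (z=4)
  D: rows 1-2 cols 4-6 -> outside (row miss)
  E: rows 5-7 cols 2-8 -> outside (row miss)
Winner: B at z=4

Answer: 4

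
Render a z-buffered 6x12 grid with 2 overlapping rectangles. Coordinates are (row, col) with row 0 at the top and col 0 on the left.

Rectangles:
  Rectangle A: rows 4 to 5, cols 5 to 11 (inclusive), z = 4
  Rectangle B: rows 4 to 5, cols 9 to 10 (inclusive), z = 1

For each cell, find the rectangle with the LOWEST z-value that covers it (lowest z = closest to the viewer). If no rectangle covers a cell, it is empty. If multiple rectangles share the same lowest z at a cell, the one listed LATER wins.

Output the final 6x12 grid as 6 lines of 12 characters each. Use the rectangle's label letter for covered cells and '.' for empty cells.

............
............
............
............
.....AAAABBA
.....AAAABBA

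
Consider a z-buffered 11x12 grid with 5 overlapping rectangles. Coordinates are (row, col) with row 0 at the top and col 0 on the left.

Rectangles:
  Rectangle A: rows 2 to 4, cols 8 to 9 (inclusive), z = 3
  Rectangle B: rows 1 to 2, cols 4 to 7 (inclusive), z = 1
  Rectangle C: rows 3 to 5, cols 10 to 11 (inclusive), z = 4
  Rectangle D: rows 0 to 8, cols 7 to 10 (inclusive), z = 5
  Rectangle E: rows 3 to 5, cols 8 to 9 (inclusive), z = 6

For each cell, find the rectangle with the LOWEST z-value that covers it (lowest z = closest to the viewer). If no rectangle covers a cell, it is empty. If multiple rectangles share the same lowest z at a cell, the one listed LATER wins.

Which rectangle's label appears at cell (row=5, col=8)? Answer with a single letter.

Answer: D

Derivation:
Check cell (5,8):
  A: rows 2-4 cols 8-9 -> outside (row miss)
  B: rows 1-2 cols 4-7 -> outside (row miss)
  C: rows 3-5 cols 10-11 -> outside (col miss)
  D: rows 0-8 cols 7-10 z=5 -> covers; best now D (z=5)
  E: rows 3-5 cols 8-9 z=6 -> covers; best now D (z=5)
Winner: D at z=5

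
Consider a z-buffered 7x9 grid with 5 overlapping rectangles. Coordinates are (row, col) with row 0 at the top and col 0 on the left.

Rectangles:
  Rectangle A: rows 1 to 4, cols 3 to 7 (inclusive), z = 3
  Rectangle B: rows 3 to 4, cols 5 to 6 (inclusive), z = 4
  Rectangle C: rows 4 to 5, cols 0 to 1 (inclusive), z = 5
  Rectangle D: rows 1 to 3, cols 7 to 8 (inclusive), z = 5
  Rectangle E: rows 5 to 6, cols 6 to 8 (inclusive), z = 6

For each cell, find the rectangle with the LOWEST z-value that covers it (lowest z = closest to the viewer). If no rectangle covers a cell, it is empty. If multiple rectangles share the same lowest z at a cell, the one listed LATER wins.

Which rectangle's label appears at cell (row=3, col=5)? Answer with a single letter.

Check cell (3,5):
  A: rows 1-4 cols 3-7 z=3 -> covers; best now A (z=3)
  B: rows 3-4 cols 5-6 z=4 -> covers; best now A (z=3)
  C: rows 4-5 cols 0-1 -> outside (row miss)
  D: rows 1-3 cols 7-8 -> outside (col miss)
  E: rows 5-6 cols 6-8 -> outside (row miss)
Winner: A at z=3

Answer: A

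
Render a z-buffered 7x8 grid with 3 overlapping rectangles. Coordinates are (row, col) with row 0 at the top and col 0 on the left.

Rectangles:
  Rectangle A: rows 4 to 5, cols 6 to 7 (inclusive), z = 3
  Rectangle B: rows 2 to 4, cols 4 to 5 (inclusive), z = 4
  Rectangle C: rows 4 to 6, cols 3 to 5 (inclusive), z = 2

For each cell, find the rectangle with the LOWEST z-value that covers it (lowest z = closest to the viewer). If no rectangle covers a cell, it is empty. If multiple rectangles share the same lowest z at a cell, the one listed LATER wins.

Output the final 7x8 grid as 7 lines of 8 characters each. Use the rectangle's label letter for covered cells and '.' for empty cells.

........
........
....BB..
....BB..
...CCCAA
...CCCAA
...CCC..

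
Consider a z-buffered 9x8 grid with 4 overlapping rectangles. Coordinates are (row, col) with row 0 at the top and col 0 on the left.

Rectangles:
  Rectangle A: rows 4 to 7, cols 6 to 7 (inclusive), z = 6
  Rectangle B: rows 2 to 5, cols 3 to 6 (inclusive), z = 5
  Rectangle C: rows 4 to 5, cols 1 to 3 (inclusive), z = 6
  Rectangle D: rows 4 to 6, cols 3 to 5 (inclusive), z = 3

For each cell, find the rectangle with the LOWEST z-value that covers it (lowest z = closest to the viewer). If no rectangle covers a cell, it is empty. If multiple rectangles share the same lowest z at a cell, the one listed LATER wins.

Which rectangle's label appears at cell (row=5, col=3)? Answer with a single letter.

Check cell (5,3):
  A: rows 4-7 cols 6-7 -> outside (col miss)
  B: rows 2-5 cols 3-6 z=5 -> covers; best now B (z=5)
  C: rows 4-5 cols 1-3 z=6 -> covers; best now B (z=5)
  D: rows 4-6 cols 3-5 z=3 -> covers; best now D (z=3)
Winner: D at z=3

Answer: D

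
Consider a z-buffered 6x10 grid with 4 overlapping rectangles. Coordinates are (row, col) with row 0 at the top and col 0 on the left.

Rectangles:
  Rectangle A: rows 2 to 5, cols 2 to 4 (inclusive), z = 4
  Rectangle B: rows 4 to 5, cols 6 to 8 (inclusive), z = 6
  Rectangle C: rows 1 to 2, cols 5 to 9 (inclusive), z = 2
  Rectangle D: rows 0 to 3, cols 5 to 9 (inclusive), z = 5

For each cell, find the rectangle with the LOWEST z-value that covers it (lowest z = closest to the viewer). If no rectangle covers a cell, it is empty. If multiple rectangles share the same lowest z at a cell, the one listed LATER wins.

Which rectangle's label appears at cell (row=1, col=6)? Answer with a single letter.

Answer: C

Derivation:
Check cell (1,6):
  A: rows 2-5 cols 2-4 -> outside (row miss)
  B: rows 4-5 cols 6-8 -> outside (row miss)
  C: rows 1-2 cols 5-9 z=2 -> covers; best now C (z=2)
  D: rows 0-3 cols 5-9 z=5 -> covers; best now C (z=2)
Winner: C at z=2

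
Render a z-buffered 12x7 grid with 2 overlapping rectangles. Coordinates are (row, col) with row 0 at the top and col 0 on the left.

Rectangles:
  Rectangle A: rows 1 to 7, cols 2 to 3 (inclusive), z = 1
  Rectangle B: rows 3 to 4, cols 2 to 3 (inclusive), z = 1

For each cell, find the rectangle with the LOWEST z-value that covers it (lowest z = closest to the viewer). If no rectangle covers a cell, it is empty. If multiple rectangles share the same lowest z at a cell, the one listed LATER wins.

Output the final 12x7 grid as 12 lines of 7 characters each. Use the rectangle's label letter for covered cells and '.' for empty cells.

.......
..AA...
..AA...
..BB...
..BB...
..AA...
..AA...
..AA...
.......
.......
.......
.......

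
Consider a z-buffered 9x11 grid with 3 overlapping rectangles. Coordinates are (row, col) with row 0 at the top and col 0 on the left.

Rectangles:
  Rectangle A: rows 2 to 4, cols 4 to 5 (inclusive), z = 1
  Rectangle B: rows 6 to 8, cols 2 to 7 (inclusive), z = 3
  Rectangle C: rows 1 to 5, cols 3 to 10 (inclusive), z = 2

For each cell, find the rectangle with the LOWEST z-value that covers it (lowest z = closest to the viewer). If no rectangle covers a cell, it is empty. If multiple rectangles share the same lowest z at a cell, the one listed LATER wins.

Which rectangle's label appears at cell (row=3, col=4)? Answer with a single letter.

Answer: A

Derivation:
Check cell (3,4):
  A: rows 2-4 cols 4-5 z=1 -> covers; best now A (z=1)
  B: rows 6-8 cols 2-7 -> outside (row miss)
  C: rows 1-5 cols 3-10 z=2 -> covers; best now A (z=1)
Winner: A at z=1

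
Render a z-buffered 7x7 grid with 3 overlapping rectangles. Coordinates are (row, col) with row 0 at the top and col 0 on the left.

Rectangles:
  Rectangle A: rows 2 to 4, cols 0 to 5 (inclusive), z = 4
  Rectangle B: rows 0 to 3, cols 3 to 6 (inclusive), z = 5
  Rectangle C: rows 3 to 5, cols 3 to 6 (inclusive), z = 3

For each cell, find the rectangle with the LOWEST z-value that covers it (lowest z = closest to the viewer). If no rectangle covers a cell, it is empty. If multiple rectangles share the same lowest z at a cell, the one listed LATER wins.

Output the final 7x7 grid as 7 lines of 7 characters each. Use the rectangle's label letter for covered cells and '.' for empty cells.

...BBBB
...BBBB
AAAAAAB
AAACCCC
AAACCCC
...CCCC
.......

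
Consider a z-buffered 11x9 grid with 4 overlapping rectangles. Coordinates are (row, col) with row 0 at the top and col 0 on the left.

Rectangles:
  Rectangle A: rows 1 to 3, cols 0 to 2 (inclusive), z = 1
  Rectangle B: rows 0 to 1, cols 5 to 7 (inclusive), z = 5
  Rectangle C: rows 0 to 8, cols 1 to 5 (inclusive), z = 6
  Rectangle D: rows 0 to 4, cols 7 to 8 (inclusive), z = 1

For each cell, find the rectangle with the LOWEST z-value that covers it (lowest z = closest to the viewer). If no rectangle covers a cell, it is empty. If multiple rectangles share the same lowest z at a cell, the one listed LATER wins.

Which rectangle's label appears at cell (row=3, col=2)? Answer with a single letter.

Answer: A

Derivation:
Check cell (3,2):
  A: rows 1-3 cols 0-2 z=1 -> covers; best now A (z=1)
  B: rows 0-1 cols 5-7 -> outside (row miss)
  C: rows 0-8 cols 1-5 z=6 -> covers; best now A (z=1)
  D: rows 0-4 cols 7-8 -> outside (col miss)
Winner: A at z=1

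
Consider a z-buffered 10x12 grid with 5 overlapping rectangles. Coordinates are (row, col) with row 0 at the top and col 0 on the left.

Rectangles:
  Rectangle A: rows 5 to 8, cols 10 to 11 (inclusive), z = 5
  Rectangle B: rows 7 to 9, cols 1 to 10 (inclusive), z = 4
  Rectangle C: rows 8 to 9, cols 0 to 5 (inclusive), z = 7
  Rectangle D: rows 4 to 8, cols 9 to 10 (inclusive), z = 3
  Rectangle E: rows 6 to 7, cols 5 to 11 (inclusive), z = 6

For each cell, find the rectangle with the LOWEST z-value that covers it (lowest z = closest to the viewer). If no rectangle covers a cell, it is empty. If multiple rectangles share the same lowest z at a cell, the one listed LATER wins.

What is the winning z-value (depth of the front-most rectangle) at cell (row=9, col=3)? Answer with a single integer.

Check cell (9,3):
  A: rows 5-8 cols 10-11 -> outside (row miss)
  B: rows 7-9 cols 1-10 z=4 -> covers; best now B (z=4)
  C: rows 8-9 cols 0-5 z=7 -> covers; best now B (z=4)
  D: rows 4-8 cols 9-10 -> outside (row miss)
  E: rows 6-7 cols 5-11 -> outside (row miss)
Winner: B at z=4

Answer: 4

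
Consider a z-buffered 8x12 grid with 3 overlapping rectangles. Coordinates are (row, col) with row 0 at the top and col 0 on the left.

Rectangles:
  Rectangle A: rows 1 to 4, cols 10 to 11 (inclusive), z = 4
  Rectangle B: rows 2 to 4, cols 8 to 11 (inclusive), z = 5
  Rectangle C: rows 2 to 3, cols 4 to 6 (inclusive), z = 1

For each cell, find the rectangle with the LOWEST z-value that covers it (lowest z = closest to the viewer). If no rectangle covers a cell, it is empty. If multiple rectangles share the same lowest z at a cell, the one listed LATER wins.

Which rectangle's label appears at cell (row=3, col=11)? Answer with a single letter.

Answer: A

Derivation:
Check cell (3,11):
  A: rows 1-4 cols 10-11 z=4 -> covers; best now A (z=4)
  B: rows 2-4 cols 8-11 z=5 -> covers; best now A (z=4)
  C: rows 2-3 cols 4-6 -> outside (col miss)
Winner: A at z=4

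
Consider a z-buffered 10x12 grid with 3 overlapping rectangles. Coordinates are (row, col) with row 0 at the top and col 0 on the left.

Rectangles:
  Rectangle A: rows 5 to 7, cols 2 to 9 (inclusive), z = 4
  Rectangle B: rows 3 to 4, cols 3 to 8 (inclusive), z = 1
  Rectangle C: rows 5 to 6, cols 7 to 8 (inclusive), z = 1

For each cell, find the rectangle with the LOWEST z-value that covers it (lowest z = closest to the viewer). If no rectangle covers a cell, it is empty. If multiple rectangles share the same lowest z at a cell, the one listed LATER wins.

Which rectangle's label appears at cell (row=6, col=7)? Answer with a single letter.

Check cell (6,7):
  A: rows 5-7 cols 2-9 z=4 -> covers; best now A (z=4)
  B: rows 3-4 cols 3-8 -> outside (row miss)
  C: rows 5-6 cols 7-8 z=1 -> covers; best now C (z=1)
Winner: C at z=1

Answer: C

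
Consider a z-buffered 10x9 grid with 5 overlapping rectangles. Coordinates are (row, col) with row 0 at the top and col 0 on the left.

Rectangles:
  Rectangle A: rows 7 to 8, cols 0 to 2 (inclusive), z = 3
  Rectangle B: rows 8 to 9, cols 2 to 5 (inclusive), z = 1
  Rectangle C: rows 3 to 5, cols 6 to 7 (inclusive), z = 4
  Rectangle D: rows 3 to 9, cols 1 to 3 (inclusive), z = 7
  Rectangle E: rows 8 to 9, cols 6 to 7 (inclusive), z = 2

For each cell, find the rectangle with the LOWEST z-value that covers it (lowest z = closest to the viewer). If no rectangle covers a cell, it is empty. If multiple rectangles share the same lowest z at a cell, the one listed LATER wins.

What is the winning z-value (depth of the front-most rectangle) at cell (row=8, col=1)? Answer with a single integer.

Answer: 3

Derivation:
Check cell (8,1):
  A: rows 7-8 cols 0-2 z=3 -> covers; best now A (z=3)
  B: rows 8-9 cols 2-5 -> outside (col miss)
  C: rows 3-5 cols 6-7 -> outside (row miss)
  D: rows 3-9 cols 1-3 z=7 -> covers; best now A (z=3)
  E: rows 8-9 cols 6-7 -> outside (col miss)
Winner: A at z=3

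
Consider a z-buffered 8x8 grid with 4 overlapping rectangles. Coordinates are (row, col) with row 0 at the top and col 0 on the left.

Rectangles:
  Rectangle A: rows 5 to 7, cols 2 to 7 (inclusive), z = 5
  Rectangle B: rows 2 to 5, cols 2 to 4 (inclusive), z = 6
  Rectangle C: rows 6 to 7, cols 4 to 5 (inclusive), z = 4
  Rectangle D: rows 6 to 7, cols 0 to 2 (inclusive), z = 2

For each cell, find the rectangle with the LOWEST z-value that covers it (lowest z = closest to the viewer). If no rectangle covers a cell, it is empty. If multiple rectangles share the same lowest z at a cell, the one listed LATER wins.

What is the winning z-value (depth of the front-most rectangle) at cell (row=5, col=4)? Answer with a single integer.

Answer: 5

Derivation:
Check cell (5,4):
  A: rows 5-7 cols 2-7 z=5 -> covers; best now A (z=5)
  B: rows 2-5 cols 2-4 z=6 -> covers; best now A (z=5)
  C: rows 6-7 cols 4-5 -> outside (row miss)
  D: rows 6-7 cols 0-2 -> outside (row miss)
Winner: A at z=5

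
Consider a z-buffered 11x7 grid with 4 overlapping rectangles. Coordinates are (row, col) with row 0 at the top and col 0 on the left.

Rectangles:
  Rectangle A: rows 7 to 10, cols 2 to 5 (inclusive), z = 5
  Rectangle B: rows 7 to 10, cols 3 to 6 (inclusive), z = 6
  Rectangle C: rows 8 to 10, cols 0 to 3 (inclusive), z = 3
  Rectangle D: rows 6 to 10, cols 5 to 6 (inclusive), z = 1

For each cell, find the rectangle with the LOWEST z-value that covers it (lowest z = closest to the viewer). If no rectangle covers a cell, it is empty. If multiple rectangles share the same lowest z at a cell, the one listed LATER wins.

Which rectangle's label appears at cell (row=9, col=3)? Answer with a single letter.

Answer: C

Derivation:
Check cell (9,3):
  A: rows 7-10 cols 2-5 z=5 -> covers; best now A (z=5)
  B: rows 7-10 cols 3-6 z=6 -> covers; best now A (z=5)
  C: rows 8-10 cols 0-3 z=3 -> covers; best now C (z=3)
  D: rows 6-10 cols 5-6 -> outside (col miss)
Winner: C at z=3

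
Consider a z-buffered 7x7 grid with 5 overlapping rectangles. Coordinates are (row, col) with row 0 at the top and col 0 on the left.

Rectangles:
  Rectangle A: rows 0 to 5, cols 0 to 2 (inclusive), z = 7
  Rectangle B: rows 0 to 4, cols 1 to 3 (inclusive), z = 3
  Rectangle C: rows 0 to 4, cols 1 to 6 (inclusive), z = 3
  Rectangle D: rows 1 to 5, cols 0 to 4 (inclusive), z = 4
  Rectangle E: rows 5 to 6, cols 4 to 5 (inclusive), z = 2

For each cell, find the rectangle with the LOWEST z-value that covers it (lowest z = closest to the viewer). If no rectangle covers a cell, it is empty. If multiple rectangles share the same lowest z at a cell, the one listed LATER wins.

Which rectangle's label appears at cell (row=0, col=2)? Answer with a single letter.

Check cell (0,2):
  A: rows 0-5 cols 0-2 z=7 -> covers; best now A (z=7)
  B: rows 0-4 cols 1-3 z=3 -> covers; best now B (z=3)
  C: rows 0-4 cols 1-6 z=3 -> covers; best now C (z=3)
  D: rows 1-5 cols 0-4 -> outside (row miss)
  E: rows 5-6 cols 4-5 -> outside (row miss)
Winner: C at z=3

Answer: C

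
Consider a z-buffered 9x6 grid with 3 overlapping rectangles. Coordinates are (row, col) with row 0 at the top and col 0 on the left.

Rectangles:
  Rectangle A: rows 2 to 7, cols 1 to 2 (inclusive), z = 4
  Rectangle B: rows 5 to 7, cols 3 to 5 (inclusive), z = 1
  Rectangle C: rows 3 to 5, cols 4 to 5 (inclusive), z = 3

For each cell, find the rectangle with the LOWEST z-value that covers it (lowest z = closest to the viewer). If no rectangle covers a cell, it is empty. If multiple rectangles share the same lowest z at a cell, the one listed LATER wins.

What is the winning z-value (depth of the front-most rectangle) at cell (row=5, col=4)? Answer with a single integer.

Answer: 1

Derivation:
Check cell (5,4):
  A: rows 2-7 cols 1-2 -> outside (col miss)
  B: rows 5-7 cols 3-5 z=1 -> covers; best now B (z=1)
  C: rows 3-5 cols 4-5 z=3 -> covers; best now B (z=1)
Winner: B at z=1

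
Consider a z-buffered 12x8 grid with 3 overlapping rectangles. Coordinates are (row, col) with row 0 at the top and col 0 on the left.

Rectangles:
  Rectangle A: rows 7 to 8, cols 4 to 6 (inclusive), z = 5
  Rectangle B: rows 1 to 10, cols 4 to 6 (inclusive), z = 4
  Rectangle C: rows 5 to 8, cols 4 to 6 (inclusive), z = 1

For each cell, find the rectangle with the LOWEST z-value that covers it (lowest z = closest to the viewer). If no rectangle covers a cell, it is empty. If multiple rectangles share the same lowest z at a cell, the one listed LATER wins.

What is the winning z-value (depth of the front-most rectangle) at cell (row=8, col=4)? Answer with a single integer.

Answer: 1

Derivation:
Check cell (8,4):
  A: rows 7-8 cols 4-6 z=5 -> covers; best now A (z=5)
  B: rows 1-10 cols 4-6 z=4 -> covers; best now B (z=4)
  C: rows 5-8 cols 4-6 z=1 -> covers; best now C (z=1)
Winner: C at z=1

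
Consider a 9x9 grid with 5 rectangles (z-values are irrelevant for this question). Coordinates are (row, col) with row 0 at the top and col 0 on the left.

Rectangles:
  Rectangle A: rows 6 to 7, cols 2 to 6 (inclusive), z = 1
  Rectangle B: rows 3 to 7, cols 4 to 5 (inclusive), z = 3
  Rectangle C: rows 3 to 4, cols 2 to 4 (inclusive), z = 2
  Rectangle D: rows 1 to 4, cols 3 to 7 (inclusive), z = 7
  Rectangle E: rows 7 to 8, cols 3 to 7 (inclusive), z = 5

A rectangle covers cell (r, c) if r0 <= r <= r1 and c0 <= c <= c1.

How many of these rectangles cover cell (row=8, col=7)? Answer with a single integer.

Answer: 1

Derivation:
Check cell (8,7):
  A: rows 6-7 cols 2-6 -> outside (row miss)
  B: rows 3-7 cols 4-5 -> outside (row miss)
  C: rows 3-4 cols 2-4 -> outside (row miss)
  D: rows 1-4 cols 3-7 -> outside (row miss)
  E: rows 7-8 cols 3-7 -> covers
Count covering = 1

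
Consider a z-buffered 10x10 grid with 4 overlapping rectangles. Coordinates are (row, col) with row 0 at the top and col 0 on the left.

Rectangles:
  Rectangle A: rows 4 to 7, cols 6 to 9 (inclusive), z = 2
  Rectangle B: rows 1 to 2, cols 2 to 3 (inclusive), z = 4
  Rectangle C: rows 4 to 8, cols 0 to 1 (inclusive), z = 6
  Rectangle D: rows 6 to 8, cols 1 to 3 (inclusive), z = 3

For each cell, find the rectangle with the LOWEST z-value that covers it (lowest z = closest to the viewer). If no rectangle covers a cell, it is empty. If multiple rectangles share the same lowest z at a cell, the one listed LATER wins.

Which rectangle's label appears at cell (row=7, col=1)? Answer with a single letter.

Check cell (7,1):
  A: rows 4-7 cols 6-9 -> outside (col miss)
  B: rows 1-2 cols 2-3 -> outside (row miss)
  C: rows 4-8 cols 0-1 z=6 -> covers; best now C (z=6)
  D: rows 6-8 cols 1-3 z=3 -> covers; best now D (z=3)
Winner: D at z=3

Answer: D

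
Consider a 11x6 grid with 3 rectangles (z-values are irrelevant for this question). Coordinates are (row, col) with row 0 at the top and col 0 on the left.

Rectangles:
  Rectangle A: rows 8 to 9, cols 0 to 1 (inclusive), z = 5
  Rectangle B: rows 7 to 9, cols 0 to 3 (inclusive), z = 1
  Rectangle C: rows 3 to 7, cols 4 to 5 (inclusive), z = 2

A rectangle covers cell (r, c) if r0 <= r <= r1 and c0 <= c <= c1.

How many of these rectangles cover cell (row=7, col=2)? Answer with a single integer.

Check cell (7,2):
  A: rows 8-9 cols 0-1 -> outside (row miss)
  B: rows 7-9 cols 0-3 -> covers
  C: rows 3-7 cols 4-5 -> outside (col miss)
Count covering = 1

Answer: 1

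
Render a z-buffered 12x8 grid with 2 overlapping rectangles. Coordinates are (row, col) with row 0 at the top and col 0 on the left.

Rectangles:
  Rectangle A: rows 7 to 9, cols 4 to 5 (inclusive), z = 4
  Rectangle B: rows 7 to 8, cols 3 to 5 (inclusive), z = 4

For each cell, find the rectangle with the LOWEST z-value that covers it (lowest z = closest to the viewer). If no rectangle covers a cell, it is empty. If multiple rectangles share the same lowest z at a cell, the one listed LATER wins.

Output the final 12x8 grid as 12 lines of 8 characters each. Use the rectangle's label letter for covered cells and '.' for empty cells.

........
........
........
........
........
........
........
...BBB..
...BBB..
....AA..
........
........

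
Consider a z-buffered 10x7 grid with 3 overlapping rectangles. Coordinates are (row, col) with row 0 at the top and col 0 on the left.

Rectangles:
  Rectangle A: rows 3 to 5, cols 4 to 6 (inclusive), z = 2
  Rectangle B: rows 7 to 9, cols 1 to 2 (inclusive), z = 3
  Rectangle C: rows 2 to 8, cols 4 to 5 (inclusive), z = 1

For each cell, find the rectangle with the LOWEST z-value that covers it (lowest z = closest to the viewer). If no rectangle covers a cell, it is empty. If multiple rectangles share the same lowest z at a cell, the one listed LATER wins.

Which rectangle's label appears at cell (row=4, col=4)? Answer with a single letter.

Answer: C

Derivation:
Check cell (4,4):
  A: rows 3-5 cols 4-6 z=2 -> covers; best now A (z=2)
  B: rows 7-9 cols 1-2 -> outside (row miss)
  C: rows 2-8 cols 4-5 z=1 -> covers; best now C (z=1)
Winner: C at z=1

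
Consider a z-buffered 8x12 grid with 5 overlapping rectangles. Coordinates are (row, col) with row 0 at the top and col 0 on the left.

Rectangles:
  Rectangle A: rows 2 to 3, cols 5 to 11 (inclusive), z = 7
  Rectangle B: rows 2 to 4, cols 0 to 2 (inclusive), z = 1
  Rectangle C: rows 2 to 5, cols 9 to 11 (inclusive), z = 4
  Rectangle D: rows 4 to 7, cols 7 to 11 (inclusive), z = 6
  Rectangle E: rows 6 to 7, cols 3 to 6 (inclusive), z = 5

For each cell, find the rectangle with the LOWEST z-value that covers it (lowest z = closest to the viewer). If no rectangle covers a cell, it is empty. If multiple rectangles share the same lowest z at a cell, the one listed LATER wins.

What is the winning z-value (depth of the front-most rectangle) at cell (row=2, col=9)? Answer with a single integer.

Answer: 4

Derivation:
Check cell (2,9):
  A: rows 2-3 cols 5-11 z=7 -> covers; best now A (z=7)
  B: rows 2-4 cols 0-2 -> outside (col miss)
  C: rows 2-5 cols 9-11 z=4 -> covers; best now C (z=4)
  D: rows 4-7 cols 7-11 -> outside (row miss)
  E: rows 6-7 cols 3-6 -> outside (row miss)
Winner: C at z=4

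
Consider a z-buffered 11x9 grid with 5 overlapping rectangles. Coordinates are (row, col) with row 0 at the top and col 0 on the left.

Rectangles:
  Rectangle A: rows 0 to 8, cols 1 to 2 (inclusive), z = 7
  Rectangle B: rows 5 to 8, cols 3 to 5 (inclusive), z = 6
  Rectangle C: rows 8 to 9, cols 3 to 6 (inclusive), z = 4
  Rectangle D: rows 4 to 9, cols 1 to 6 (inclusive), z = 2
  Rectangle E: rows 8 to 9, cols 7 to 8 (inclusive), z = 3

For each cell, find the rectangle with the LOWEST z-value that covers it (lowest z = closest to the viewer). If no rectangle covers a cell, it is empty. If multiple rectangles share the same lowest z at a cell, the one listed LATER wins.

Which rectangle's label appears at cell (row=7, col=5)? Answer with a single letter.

Check cell (7,5):
  A: rows 0-8 cols 1-2 -> outside (col miss)
  B: rows 5-8 cols 3-5 z=6 -> covers; best now B (z=6)
  C: rows 8-9 cols 3-6 -> outside (row miss)
  D: rows 4-9 cols 1-6 z=2 -> covers; best now D (z=2)
  E: rows 8-9 cols 7-8 -> outside (row miss)
Winner: D at z=2

Answer: D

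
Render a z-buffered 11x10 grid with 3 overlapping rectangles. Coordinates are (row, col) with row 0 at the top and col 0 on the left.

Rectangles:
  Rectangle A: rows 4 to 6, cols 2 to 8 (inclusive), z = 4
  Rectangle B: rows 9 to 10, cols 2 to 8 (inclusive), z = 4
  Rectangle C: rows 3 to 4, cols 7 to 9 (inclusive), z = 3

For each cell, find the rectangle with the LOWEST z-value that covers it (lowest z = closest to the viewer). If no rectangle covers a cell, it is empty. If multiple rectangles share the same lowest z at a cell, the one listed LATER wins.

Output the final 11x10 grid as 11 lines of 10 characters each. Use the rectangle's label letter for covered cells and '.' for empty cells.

..........
..........
..........
.......CCC
..AAAAACCC
..AAAAAAA.
..AAAAAAA.
..........
..........
..BBBBBBB.
..BBBBBBB.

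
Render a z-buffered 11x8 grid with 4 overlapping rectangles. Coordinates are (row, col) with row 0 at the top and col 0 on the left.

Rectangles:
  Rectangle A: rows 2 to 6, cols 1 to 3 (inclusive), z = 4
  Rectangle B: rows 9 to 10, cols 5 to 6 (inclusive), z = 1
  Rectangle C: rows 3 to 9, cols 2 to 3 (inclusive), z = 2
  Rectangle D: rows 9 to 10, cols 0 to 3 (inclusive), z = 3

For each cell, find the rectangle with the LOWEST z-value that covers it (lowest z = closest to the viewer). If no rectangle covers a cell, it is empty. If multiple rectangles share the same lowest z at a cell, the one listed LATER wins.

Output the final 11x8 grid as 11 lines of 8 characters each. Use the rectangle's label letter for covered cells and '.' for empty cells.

........
........
.AAA....
.ACC....
.ACC....
.ACC....
.ACC....
..CC....
..CC....
DDCC.BB.
DDDD.BB.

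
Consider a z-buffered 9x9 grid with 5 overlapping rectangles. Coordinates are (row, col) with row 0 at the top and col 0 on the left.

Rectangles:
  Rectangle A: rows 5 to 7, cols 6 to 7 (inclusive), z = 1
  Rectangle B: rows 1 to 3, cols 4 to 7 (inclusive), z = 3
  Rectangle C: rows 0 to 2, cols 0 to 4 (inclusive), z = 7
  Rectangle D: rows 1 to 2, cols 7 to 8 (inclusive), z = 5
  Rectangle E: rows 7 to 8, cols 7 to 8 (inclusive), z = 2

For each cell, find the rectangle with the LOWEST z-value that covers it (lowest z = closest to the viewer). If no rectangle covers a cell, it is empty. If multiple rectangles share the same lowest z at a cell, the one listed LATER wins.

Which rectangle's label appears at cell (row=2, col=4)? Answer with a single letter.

Answer: B

Derivation:
Check cell (2,4):
  A: rows 5-7 cols 6-7 -> outside (row miss)
  B: rows 1-3 cols 4-7 z=3 -> covers; best now B (z=3)
  C: rows 0-2 cols 0-4 z=7 -> covers; best now B (z=3)
  D: rows 1-2 cols 7-8 -> outside (col miss)
  E: rows 7-8 cols 7-8 -> outside (row miss)
Winner: B at z=3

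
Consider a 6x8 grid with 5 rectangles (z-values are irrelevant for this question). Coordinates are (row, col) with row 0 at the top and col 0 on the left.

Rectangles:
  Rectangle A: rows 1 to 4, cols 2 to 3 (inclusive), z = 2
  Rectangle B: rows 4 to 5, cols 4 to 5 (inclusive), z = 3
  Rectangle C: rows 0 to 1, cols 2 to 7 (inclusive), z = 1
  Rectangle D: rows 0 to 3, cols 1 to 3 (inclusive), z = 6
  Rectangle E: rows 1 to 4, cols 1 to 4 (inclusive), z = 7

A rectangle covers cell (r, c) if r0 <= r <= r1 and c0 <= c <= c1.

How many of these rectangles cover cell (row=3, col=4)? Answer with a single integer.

Check cell (3,4):
  A: rows 1-4 cols 2-3 -> outside (col miss)
  B: rows 4-5 cols 4-5 -> outside (row miss)
  C: rows 0-1 cols 2-7 -> outside (row miss)
  D: rows 0-3 cols 1-3 -> outside (col miss)
  E: rows 1-4 cols 1-4 -> covers
Count covering = 1

Answer: 1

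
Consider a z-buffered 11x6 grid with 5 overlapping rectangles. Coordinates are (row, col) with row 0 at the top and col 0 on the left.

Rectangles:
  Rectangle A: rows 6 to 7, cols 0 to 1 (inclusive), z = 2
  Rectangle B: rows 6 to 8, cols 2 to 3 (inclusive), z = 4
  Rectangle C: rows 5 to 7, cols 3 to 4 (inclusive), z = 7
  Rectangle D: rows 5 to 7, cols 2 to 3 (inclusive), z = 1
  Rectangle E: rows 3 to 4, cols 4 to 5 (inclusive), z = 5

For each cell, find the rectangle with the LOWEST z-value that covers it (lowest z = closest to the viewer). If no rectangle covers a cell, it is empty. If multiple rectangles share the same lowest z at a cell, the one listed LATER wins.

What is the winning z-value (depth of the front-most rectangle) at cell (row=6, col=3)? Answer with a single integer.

Check cell (6,3):
  A: rows 6-7 cols 0-1 -> outside (col miss)
  B: rows 6-8 cols 2-3 z=4 -> covers; best now B (z=4)
  C: rows 5-7 cols 3-4 z=7 -> covers; best now B (z=4)
  D: rows 5-7 cols 2-3 z=1 -> covers; best now D (z=1)
  E: rows 3-4 cols 4-5 -> outside (row miss)
Winner: D at z=1

Answer: 1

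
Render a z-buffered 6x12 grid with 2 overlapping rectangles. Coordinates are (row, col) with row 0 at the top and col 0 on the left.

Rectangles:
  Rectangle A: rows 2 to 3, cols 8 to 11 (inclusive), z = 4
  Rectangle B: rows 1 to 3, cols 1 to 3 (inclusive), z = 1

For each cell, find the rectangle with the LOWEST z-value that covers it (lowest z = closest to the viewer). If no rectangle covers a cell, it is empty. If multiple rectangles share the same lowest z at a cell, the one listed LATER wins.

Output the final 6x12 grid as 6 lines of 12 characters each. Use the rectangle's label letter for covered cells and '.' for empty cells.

............
.BBB........
.BBB....AAAA
.BBB....AAAA
............
............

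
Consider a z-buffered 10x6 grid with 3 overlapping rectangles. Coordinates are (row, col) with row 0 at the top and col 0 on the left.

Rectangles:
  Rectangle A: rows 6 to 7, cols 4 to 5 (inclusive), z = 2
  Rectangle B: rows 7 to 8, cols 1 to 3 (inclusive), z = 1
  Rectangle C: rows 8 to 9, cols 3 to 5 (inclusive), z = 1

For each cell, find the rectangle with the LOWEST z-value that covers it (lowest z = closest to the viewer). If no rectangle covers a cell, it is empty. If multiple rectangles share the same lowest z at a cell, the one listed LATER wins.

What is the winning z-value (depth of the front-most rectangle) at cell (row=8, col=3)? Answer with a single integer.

Check cell (8,3):
  A: rows 6-7 cols 4-5 -> outside (row miss)
  B: rows 7-8 cols 1-3 z=1 -> covers; best now B (z=1)
  C: rows 8-9 cols 3-5 z=1 -> covers; best now C (z=1)
Winner: C at z=1

Answer: 1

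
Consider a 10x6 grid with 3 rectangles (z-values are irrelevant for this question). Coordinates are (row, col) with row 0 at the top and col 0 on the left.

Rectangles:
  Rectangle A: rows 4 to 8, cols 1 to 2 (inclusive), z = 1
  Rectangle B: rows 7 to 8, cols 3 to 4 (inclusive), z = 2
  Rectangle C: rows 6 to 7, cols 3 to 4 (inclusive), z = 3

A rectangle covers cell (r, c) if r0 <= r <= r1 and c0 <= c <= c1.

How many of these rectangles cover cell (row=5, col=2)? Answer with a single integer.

Check cell (5,2):
  A: rows 4-8 cols 1-2 -> covers
  B: rows 7-8 cols 3-4 -> outside (row miss)
  C: rows 6-7 cols 3-4 -> outside (row miss)
Count covering = 1

Answer: 1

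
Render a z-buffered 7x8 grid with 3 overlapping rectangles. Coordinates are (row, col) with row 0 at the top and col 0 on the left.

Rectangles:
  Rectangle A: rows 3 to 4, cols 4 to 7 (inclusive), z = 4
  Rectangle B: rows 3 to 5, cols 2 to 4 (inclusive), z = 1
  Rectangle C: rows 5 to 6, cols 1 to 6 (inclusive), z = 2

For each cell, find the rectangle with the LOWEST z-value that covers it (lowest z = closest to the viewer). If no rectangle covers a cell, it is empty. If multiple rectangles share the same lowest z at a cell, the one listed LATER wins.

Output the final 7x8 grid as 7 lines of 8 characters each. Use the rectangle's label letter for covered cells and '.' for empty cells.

........
........
........
..BBBAAA
..BBBAAA
.CBBBCC.
.CCCCCC.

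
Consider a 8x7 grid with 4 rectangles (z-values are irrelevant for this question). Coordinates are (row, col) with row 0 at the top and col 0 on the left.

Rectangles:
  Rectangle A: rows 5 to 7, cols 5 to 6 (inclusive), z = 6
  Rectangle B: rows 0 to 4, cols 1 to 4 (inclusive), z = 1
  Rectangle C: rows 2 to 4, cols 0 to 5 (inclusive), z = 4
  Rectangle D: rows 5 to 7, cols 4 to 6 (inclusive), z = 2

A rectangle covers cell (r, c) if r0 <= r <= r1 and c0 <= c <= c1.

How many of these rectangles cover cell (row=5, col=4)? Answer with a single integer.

Answer: 1

Derivation:
Check cell (5,4):
  A: rows 5-7 cols 5-6 -> outside (col miss)
  B: rows 0-4 cols 1-4 -> outside (row miss)
  C: rows 2-4 cols 0-5 -> outside (row miss)
  D: rows 5-7 cols 4-6 -> covers
Count covering = 1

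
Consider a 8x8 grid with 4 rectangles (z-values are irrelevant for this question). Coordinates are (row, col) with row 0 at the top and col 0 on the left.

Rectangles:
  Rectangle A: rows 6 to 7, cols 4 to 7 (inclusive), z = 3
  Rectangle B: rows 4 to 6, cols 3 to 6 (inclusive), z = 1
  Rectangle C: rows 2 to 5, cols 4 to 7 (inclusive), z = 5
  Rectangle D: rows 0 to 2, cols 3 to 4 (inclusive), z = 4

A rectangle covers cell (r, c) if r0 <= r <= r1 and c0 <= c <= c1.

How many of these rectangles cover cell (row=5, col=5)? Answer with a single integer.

Answer: 2

Derivation:
Check cell (5,5):
  A: rows 6-7 cols 4-7 -> outside (row miss)
  B: rows 4-6 cols 3-6 -> covers
  C: rows 2-5 cols 4-7 -> covers
  D: rows 0-2 cols 3-4 -> outside (row miss)
Count covering = 2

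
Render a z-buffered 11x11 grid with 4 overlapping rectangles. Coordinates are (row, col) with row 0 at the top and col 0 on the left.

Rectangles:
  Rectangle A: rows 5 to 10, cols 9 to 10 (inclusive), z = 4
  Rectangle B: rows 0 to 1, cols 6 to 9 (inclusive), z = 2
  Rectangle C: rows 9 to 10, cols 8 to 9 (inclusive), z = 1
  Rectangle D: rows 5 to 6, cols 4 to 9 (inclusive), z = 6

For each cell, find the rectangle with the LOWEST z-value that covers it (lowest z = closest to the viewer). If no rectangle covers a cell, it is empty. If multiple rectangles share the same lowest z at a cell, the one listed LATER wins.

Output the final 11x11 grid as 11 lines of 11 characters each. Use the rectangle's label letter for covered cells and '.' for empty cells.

......BBBB.
......BBBB.
...........
...........
...........
....DDDDDAA
....DDDDDAA
.........AA
.........AA
........CCA
........CCA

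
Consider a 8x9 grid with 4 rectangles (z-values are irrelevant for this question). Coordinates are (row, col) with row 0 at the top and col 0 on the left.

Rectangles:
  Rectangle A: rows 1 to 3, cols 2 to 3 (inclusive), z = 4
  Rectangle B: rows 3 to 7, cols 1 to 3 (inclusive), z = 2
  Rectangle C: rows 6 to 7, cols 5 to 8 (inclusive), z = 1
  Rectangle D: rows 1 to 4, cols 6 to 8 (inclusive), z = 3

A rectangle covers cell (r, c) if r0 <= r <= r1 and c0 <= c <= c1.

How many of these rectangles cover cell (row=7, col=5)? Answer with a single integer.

Answer: 1

Derivation:
Check cell (7,5):
  A: rows 1-3 cols 2-3 -> outside (row miss)
  B: rows 3-7 cols 1-3 -> outside (col miss)
  C: rows 6-7 cols 5-8 -> covers
  D: rows 1-4 cols 6-8 -> outside (row miss)
Count covering = 1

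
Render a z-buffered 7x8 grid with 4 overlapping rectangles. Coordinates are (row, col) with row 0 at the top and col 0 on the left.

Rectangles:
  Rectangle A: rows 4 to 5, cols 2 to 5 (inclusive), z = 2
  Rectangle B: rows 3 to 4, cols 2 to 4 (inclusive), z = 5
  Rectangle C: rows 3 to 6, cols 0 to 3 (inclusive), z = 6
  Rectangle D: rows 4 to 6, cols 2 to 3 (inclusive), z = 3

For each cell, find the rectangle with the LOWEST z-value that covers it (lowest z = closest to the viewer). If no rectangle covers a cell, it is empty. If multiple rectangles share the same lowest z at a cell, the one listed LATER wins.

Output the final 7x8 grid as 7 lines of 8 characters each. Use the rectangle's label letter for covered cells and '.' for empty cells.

........
........
........
CCBBB...
CCAAAA..
CCAAAA..
CCDD....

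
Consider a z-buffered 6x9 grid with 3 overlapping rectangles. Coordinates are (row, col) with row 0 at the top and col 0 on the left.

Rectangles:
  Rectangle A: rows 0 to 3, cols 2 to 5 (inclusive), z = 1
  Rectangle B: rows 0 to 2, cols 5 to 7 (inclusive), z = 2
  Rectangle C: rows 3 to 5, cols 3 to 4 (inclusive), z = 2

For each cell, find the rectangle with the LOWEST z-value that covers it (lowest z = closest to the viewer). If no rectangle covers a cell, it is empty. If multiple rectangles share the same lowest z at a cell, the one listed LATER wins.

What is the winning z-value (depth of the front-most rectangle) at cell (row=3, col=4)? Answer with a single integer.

Check cell (3,4):
  A: rows 0-3 cols 2-5 z=1 -> covers; best now A (z=1)
  B: rows 0-2 cols 5-7 -> outside (row miss)
  C: rows 3-5 cols 3-4 z=2 -> covers; best now A (z=1)
Winner: A at z=1

Answer: 1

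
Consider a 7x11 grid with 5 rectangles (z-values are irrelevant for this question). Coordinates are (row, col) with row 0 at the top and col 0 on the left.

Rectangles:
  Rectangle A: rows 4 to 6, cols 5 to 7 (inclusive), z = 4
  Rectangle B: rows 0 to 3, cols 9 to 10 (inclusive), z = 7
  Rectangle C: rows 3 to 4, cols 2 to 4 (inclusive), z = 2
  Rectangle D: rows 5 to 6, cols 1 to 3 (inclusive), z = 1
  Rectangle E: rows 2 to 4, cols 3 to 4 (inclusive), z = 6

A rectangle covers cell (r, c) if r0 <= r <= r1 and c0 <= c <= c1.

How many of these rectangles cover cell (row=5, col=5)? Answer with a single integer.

Answer: 1

Derivation:
Check cell (5,5):
  A: rows 4-6 cols 5-7 -> covers
  B: rows 0-3 cols 9-10 -> outside (row miss)
  C: rows 3-4 cols 2-4 -> outside (row miss)
  D: rows 5-6 cols 1-3 -> outside (col miss)
  E: rows 2-4 cols 3-4 -> outside (row miss)
Count covering = 1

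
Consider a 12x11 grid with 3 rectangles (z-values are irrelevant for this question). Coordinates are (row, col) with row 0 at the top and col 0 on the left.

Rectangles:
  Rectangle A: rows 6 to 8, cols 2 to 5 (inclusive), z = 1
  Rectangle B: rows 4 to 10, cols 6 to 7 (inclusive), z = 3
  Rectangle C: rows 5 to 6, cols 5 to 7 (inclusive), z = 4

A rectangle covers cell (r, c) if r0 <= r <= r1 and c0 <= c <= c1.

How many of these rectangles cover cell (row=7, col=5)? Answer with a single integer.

Check cell (7,5):
  A: rows 6-8 cols 2-5 -> covers
  B: rows 4-10 cols 6-7 -> outside (col miss)
  C: rows 5-6 cols 5-7 -> outside (row miss)
Count covering = 1

Answer: 1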